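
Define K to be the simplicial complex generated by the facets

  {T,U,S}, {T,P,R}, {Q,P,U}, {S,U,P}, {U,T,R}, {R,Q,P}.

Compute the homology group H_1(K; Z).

H_1 ≅ Z.

Fix the vertex order P < Q < R < S < T < U and write every simplex with vertices in increasing order. Then dim K = 2 and the simplices of K are:

  0-simplices (6): P, Q, R, S, T, U
  1-simplices (12): PQ, PR, PS, PT, PU, QR, QU, RT, RU, ST, SU, TU
  2-simplices (6): PQR, PQU, PRT, PSU, RTU, STU

giving chain groups C_0 ≅ Z^6, C_1 ≅ Z^12, C_2 ≅ Z^6.

Boundary ∂_1: C_1 → C_0 is given by ∂[p,q] = [q] − [p]. For instance
  ∂QU = U − Q.
The resulting 6×12 matrix has rank 5, and its Smith normal form has invariant factors (1,1,1,1,1).

∂_2: C_2 → C_1 acts by ∂[p,q,r] = [q,r] − [p,r] + [p,q]. For instance
  ∂PRT = RT − PT + PR,
  ∂RTU = TU − RU + RT.
The resulting 12×6 matrix has rank 6, and its Smith normal form has invariant factors (1,1,1,1,1,1).

Reading off H_k = ker ∂_k / im ∂_{k+1}:

  H_1: rank ker ∂_1 − rank ∂_2 = (12 − 5) − 6 = 1, and the invariant factors of ∂_2 are all 1, so H_1 ≅ Z.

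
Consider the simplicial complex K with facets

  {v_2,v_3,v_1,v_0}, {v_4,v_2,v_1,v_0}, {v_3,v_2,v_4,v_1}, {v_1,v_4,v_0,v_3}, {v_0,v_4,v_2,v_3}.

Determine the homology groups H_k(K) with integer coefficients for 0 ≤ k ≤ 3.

K has 5 vertices, 10 edges, 10 triangles, 5 3-simplices.
rank ∂_0 = 0, rank ∂_1 = 4 ⇒ b_0 = 5 − 0 − 4 = 1; all invariant factors of ∂_1 are 1 so no torsion. So H_0 ≅ Z.
rank ∂_1 = 4, rank ∂_2 = 6 ⇒ b_1 = 10 − 4 − 6 = 0; all invariant factors of ∂_2 are 1 so no torsion. So H_1 ≅ 0.
rank ∂_2 = 6, rank ∂_3 = 4 ⇒ b_2 = 10 − 6 − 4 = 0; all invariant factors of ∂_3 are 1 so no torsion. So H_2 ≅ 0.
rank ∂_3 = 4, rank ∂_4 = 0 ⇒ b_3 = 5 − 4 − 0 = 1. So H_3 ≅ Z.

H_0 = Z,  H_1 = 0,  H_2 = 0,  H_3 = Z.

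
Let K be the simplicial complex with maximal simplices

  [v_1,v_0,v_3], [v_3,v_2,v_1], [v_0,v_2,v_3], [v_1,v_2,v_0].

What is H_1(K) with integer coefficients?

Order the vertices as v_0 < v_1 < v_2 < v_3. Listing each simplex with vertices in this order, K has dimension 2 with simplices:

  0-simplices (4): [v_0], [v_1], [v_2], [v_3]
  1-simplices (6): [v_0,v_1], [v_0,v_2], [v_0,v_3], [v_1,v_2], [v_1,v_3], [v_2,v_3]
  2-simplices (4): [v_0,v_1,v_2], [v_0,v_1,v_3], [v_0,v_2,v_3], [v_1,v_2,v_3]

Hence C_0 ≅ Z^4, C_1 ≅ Z^6, C_2 ≅ Z^4.

Boundary ∂_1: C_1 → C_0 sends each edge [p,q] (with p < q) to q − p. For instance
  ∂[v_0,v_1] = [v_1] − [v_0].
The resulting 4×6 matrix has rank 3, and its Smith normal form has invariant factors (1,1,1).

Boundary ∂_2: C_2 → C_1 acts by ∂[p,q,r] = [q,r] − [p,r] + [p,q]. For instance
  ∂[v_0,v_2,v_3] = [v_2,v_3] − [v_0,v_3] + [v_0,v_2],
  ∂[v_1,v_2,v_3] = [v_2,v_3] − [v_1,v_3] + [v_1,v_2].
As a 6×4 matrix over Z this has rank 3, with invariant factors (1,1,1).

Reading off H_k = ker ∂_k / im ∂_{k+1}:

  H_1: rank ker ∂_1 − rank ∂_2 = (6 − 3) − 3 = 0, and the invariant factors of ∂_2 are all 1, so H_1 = 0.

H_1 = 0.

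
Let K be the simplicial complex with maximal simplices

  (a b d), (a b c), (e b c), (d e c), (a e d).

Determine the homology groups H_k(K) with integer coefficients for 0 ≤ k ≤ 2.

H_0 = Z,  H_1 = Z,  H_2 = 0.

We work with the vertex ordering a < b < c < d < e. The simplices of K, each written with vertices in increasing order, are:

  0-simplices (5): a, b, c, d, e
  1-simplices (10): ab, ac, ad, ae, bc, bd, be, cd, ce, de
  2-simplices (5): abc, abd, ade, bce, cde

so the chain groups are C_0 ≅ Z^5, C_1 ≅ Z^10, C_2 ≅ Z^5.

The boundary map ∂_1: C_1 → C_0 sends each edge [p,q] (with p < q) to q − p. For instance
  ∂ac = c − a.
The resulting 5×10 matrix has rank 4, and its Smith normal form has invariant factors (1,1,1,1).

∂_2: C_2 → C_1 acts by ∂[p,q,r] = [q,r] − [p,r] + [p,q]. For instance
  ∂cde = de − ce + cd,
  ∂abc = bc − ac + ab.
As a 10×5 matrix over Z this has rank 5, with invariant factors (1,1,1,1,1).

From H_k ≅ ker(∂_k) / im(∂_{k+1}) we obtain:

  H_0: rank C_0 − rank ∂_1 = 5 − 4 = 1, and the invariant factors of ∂_1 are all 1, so H_0 = Z.
  H_1: rank ker ∂_1 − rank ∂_2 = (10 − 4) − 5 = 1, and the invariant factors of ∂_2 are all 1, so H_1 = Z.
  H_2: rank ker ∂_2 − rank ∂_3 = (5 − 5) − 0 = 0, and there is no ∂_3, so H_2 = 0.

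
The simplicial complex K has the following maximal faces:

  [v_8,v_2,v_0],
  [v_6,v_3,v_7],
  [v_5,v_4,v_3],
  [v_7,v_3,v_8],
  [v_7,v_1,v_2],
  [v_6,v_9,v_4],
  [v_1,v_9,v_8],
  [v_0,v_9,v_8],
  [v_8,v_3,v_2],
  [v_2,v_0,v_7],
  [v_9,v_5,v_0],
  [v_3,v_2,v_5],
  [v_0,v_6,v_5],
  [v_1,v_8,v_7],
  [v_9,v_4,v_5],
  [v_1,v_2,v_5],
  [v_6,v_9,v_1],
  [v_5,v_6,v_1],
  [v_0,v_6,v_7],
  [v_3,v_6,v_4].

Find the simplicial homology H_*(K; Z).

Fix the vertex order v_0 < v_1 < v_2 < v_3 < v_4 < v_5 < v_6 < v_7 < v_8 < v_9 and write every simplex with vertices in increasing order. Then dim K = 2 and the simplices of K are:

  0-simplices (10): [v_0], [v_1], [v_2], [v_3], [v_4], [v_5], [v_6], [v_7], [v_8], [v_9]
  1-simplices (30): (30 of them)
  2-simplices (20): (20 of them)

so the chain groups are C_0 ≅ Z^10, C_1 ≅ Z^30, C_2 ≅ Z^20.

The boundary map ∂_1: C_1 → C_0 is given by ∂[p,q] = [q] − [p].
The 10×30 boundary matrix has rank 9 and Smith normal form diag(1,1,1,1,1,1,1,1,1).

The boundary map ∂_2: C_2 → C_1 acts by ∂[p,q,r] = [q,r] − [p,r] + [p,q]. For instance
  ∂[v_1,v_5,v_6] = [v_5,v_6] − [v_1,v_6] + [v_1,v_5],
  ∂[v_0,v_2,v_8] = [v_2,v_8] − [v_0,v_8] + [v_0,v_2].
This gives a 30×20 integer matrix of rank 20; reducing to Smith normal form yields diagonal entries (1,1,1,1,1,1,1,1,1,1,1,1,1,1,1,1,1,1,1,2).

Now H_k = ker ∂_k / im ∂_{k+1}, so:

  H_0: rank C_0 − rank ∂_1 = 10 − 9 = 1, and the invariant factors of ∂_1 are all 1, so H_0 = Z.
  H_1: rank ker ∂_1 − rank ∂_2 = (30 − 9) − 20 = 1, and ∂_2 has invariant factor 2 > 1, so H_1 = Z ⊕ Z/2.
  H_2: rank ker ∂_2 − rank ∂_3 = (20 − 20) − 0 = 0, and there is no ∂_3, so H_2 = 0.

H_0 = Z,  H_1 = Z ⊕ Z/2,  H_2 = 0.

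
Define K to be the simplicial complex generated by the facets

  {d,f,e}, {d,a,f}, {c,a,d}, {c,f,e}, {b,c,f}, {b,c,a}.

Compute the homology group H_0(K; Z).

We work with the vertex ordering a < b < c < d < e < f. The simplices of K, each written with vertices in increasing order, are:

  0-simplices (6): a, b, c, d, e, f
  1-simplices (12): ab, ac, ad, af, bc, bf, cd, ce, cf, de, df, ef
  2-simplices (6): abc, acd, adf, bcf, cef, def

giving chain groups C_0 ≅ Z^6, C_1 ≅ Z^12, C_2 ≅ Z^6.

∂_1: C_1 → C_0 is given by ∂[p,q] = [q] − [p].
The resulting 6×12 matrix has rank 5, and its Smith normal form has invariant factors (1,1,1,1,1).

The boundary map ∂_2: C_2 → C_1 sends each 2-simplex [p,q,r] to [q,r] − [p,r] + [p,q]. For instance
  ∂cef = ef − cf + ce,
  ∂def = ef − df + de.
This gives a 12×6 integer matrix of rank 6; reducing to Smith normal form yields diagonal entries (1,1,1,1,1,1).

Computing H_k = (kernel of ∂_k) / (image of ∂_{k+1}):

  H_0: rank C_0 − rank ∂_1 = 6 − 5 = 1, and the invariant factors of ∂_1 are all 1, so H_0 ≅ Z.

H_0 ≅ Z.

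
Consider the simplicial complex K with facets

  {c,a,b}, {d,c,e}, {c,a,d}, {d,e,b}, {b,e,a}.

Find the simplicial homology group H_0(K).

H_0 ≅ Z.

K has 5 vertices, 10 edges, 5 triangles.
rank ∂_0 = 0, rank ∂_1 = 4 ⇒ b_0 = 5 − 0 − 4 = 1; all invariant factors of ∂_1 are 1 so no torsion. So H_0 ≅ Z.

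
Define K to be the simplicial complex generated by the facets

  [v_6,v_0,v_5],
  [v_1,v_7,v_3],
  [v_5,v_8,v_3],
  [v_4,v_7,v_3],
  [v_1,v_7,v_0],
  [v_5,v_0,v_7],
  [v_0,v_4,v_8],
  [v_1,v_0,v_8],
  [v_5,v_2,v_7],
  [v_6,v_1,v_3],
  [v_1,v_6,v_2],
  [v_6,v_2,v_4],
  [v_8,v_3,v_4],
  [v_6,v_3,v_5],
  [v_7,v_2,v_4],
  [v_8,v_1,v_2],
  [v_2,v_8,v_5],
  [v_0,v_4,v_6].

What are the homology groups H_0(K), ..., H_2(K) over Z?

H_0 = Z,  H_1 = Z^2,  H_2 = Z.

Fix the vertex order v_0 < v_1 < v_2 < v_3 < v_4 < v_5 < v_6 < v_7 < v_8 and write every simplex with vertices in increasing order. Then dim K = 2 and the simplices of K are:

  0-simplices (9): [v_0], [v_1], [v_2], [v_3], [v_4], [v_5], [v_6], [v_7], [v_8]
  1-simplices (27): (27 of them)
  2-simplices (18): (18 of them)

Hence C_0 ≅ Z^9, C_1 ≅ Z^27, C_2 ≅ Z^18.

∂_1: C_1 → C_0 is given by ∂[p,q] = [q] − [p].
This gives a 9×27 integer matrix of rank 8; reducing to Smith normal form yields diagonal entries (1,1,1,1,1,1,1,1).

Boundary ∂_2: C_2 → C_1 acts by ∂[p,q,r] = [q,r] − [p,r] + [p,q]. For instance
  ∂[v_1,v_3,v_6] = [v_3,v_6] − [v_1,v_6] + [v_1,v_3],
  ∂[v_3,v_5,v_6] = [v_5,v_6] − [v_3,v_6] + [v_3,v_5].
The 27×18 boundary matrix has rank 17 and Smith normal form diag(1,1,1,1,1,1,1,1,1,1,1,1,1,1,1,1,1).

Computing H_k = (kernel of ∂_k) / (image of ∂_{k+1}):

  H_0: rank C_0 − rank ∂_1 = 9 − 8 = 1, and the invariant factors of ∂_1 are all 1, so H_0 ≅ Z.
  H_1: rank ker ∂_1 − rank ∂_2 = (27 − 8) − 17 = 2, and the invariant factors of ∂_2 are all 1, so H_1 ≅ Z^2.
  H_2: rank ker ∂_2 − rank ∂_3 = (18 − 17) − 0 = 1, and there is no ∂_3, so H_2 ≅ Z.

As a check, the Euler characteristic is 9 − 27 + 18 = 0, which agrees with 1 − 2 + 1 = 0.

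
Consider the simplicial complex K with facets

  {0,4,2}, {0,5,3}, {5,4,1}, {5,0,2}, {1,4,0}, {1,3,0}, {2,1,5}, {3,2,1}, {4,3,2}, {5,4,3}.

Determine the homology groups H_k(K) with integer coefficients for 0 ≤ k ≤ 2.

H_0 = Z,  H_1 = Z_2,  H_2 = 0.

We work with the vertex ordering 0 < 1 < 2 < 3 < 4 < 5. The simplices of K, each written with vertices in increasing order, are:

  0-simplices (6): [0], [1], [2], [3], [4], [5]
  1-simplices (15): [0,1], [0,2], [0,3], [0,4], [0,5], [1,2], [1,3], [1,4], [1,5], [2,3], [2,4], [2,5], [3,4], [3,5], [4,5]
  2-simplices (10): [0,1,3], [0,1,4], [0,2,4], [0,2,5], [0,3,5], [1,2,3], [1,2,5], [1,4,5], [2,3,4], [3,4,5]

so the chain groups are C_0 ≅ Z^6, C_1 ≅ Z^15, C_2 ≅ Z^10.

Boundary ∂_1: C_1 → C_0 is given by ∂[p,q] = [q] − [p]. For instance
  ∂[3,5] = [5] − [3].
This gives a 6×15 integer matrix of rank 5; reducing to Smith normal form yields diagonal entries (1,1,1,1,1).

Boundary ∂_2: C_2 → C_1 maps a triangle to the signed sum of its edges. For instance
  ∂[0,3,5] = [3,5] − [0,5] + [0,3],
  ∂[0,1,3] = [1,3] − [0,3] + [0,1].
As a 15×10 matrix over Z this has rank 10, with invariant factors (1,1,1,1,1,1,1,1,1,2).

Reading off H_k = ker ∂_k / im ∂_{k+1}:

  H_0: rank C_0 − rank ∂_1 = 6 − 5 = 1, and the invariant factors of ∂_1 are all 1, so H_0 = Z.
  H_1: rank ker ∂_1 − rank ∂_2 = (15 − 5) − 10 = 0, and ∂_2 has invariant factor 2 > 1, so H_1 = Z_2.
  H_2: rank ker ∂_2 − rank ∂_3 = (10 − 10) − 0 = 0, and there is no ∂_3, so H_2 = 0.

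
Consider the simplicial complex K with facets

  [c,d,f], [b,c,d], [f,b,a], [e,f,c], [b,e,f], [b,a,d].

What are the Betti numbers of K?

We work with the vertex ordering a < b < c < d < e < f. The simplices of K, each written with vertices in increasing order, are:

  0-simplices (6): a, b, c, d, e, f
  1-simplices (12): ab, ad, af, bc, bd, be, bf, cd, ce, cf, df, ef
  2-simplices (6): abd, abf, bcd, bef, cdf, cef

giving chain groups C_0 ≅ Z^6, C_1 ≅ Z^12, C_2 ≅ Z^6.

∂_1: C_1 → C_0 sends each edge [p,q] (with p < q) to q − p. For instance
  ∂ad = d − a.
As a 6×12 matrix over Z this has rank 5, with invariant factors (1,1,1,1,1).

The boundary map ∂_2: C_2 → C_1 maps a triangle to the signed sum of its edges. For instance
  ∂bef = ef − bf + be,
  ∂cdf = df − cf + cd.
The 12×6 boundary matrix has rank 6 and Smith normal form diag(1,1,1,1,1,1).

Now H_k = ker ∂_k / im ∂_{k+1}, so:

  H_0: rank C_0 − rank ∂_1 = 6 − 5 = 1, and the invariant factors of ∂_1 are all 1, so H_0 ≅ Z.
  H_1: rank ker ∂_1 − rank ∂_2 = (12 − 5) − 6 = 1, and the invariant factors of ∂_2 are all 1, so H_1 ≅ Z.
  H_2: rank ker ∂_2 − rank ∂_3 = (6 − 6) − 0 = 0, and there is no ∂_3, so H_2 ≅ 0.

As a check, the Euler characteristic is 6 − 12 + 6 = 0, which agrees with 1 − 1 + 0 = 0.

Hence the Betti numbers are b_0 = 1, b_1 = 1, b_2 = 0.

b_0 = 1, b_1 = 1, b_2 = 0.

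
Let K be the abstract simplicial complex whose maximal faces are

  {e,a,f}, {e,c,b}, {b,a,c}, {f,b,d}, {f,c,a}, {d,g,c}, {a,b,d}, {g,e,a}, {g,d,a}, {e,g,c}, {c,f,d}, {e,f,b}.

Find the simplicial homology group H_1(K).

H_1 = Z_2.

Take the total order a < b < c < d < e < f < g on the vertex set. Then K (dimension 2) consists of the simplices:

  0-simplices (7): a, b, c, d, e, f, g
  1-simplices (18): ab, ac, ad, ae, af, ag, bc, bd, be, bf, cd, ce, cf, cg, df, dg, ef, eg
  2-simplices (12): abc, abd, acf, adg, aef, aeg, bce, bdf, bef, cdf, cdg, ceg

Hence C_0 ≅ Z^7, C_1 ≅ Z^18, C_2 ≅ Z^12.

∂_1: C_1 → C_0 is given by ∂[p,q] = [q] − [p].
The 7×18 boundary matrix has rank 6 and Smith normal form diag(1,1,1,1,1,1).

∂_2: C_2 → C_1 sends each 2-simplex [p,q,r] to [q,r] − [p,r] + [p,q]. For instance
  ∂aef = ef − af + ae,
  ∂bef = ef − bf + be.
The 18×12 boundary matrix has rank 12 and Smith normal form diag(1,1,1,1,1,1,1,1,1,1,1,2).

From H_k ≅ ker(∂_k) / im(∂_{k+1}) we obtain:

  H_1: rank ker ∂_1 − rank ∂_2 = (18 − 6) − 12 = 0, and ∂_2 has invariant factor 2 > 1, so H_1 ≅ Z_2.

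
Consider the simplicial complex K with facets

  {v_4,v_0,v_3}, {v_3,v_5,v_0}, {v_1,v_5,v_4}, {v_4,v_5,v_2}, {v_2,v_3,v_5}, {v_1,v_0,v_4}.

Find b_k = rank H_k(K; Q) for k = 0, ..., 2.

b_0 = 1, b_1 = 1, b_2 = 0.

K has 6 vertices, 12 edges, 6 triangles.
rank ∂_0 = 0, rank ∂_1 = 5 ⇒ b_0 = 6 − 0 − 5 = 1; all invariant factors of ∂_1 are 1 so no torsion. So H_0 ≅ Z.
rank ∂_1 = 5, rank ∂_2 = 6 ⇒ b_1 = 12 − 5 − 6 = 1; all invariant factors of ∂_2 are 1 so no torsion. So H_1 ≅ Z.
rank ∂_2 = 6, rank ∂_3 = 0 ⇒ b_2 = 6 − 6 − 0 = 0. So H_2 ≅ 0.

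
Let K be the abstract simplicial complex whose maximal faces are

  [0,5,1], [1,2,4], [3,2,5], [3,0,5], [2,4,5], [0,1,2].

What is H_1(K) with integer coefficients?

Fix the vertex order 0 < 1 < 2 < 3 < 4 < 5 and write every simplex with vertices in increasing order. Then dim K = 2 and the simplices of K are:

  0-simplices (6): [0], [1], [2], [3], [4], [5]
  1-simplices (12): [0,1], [0,2], [0,3], [0,5], [1,2], [1,4], [1,5], [2,3], [2,4], [2,5], [3,5], [4,5]
  2-simplices (6): [0,1,2], [0,1,5], [0,3,5], [1,2,4], [2,3,5], [2,4,5]

Hence C_0 ≅ Z^6, C_1 ≅ Z^12, C_2 ≅ Z^6.

Boundary ∂_1: C_1 → C_0 maps an edge to its endpoints' difference, ∂[p,q] = q − p. For instance
  ∂[0,5] = [5] − [0].
The resulting 6×12 matrix has rank 5, and its Smith normal form has invariant factors (1,1,1,1,1).

The boundary map ∂_2: C_2 → C_1 acts by ∂[p,q,r] = [q,r] − [p,r] + [p,q]. For instance
  ∂[2,4,5] = [4,5] − [2,5] + [2,4],
  ∂[0,1,5] = [1,5] − [0,5] + [0,1].
The resulting 12×6 matrix has rank 6, and its Smith normal form has invariant factors (1,1,1,1,1,1).

Now H_k = ker ∂_k / im ∂_{k+1}, so:

  H_1: rank ker ∂_1 − rank ∂_2 = (12 − 5) − 6 = 1, and the invariant factors of ∂_2 are all 1, so H_1 = Z.

H_1 = Z.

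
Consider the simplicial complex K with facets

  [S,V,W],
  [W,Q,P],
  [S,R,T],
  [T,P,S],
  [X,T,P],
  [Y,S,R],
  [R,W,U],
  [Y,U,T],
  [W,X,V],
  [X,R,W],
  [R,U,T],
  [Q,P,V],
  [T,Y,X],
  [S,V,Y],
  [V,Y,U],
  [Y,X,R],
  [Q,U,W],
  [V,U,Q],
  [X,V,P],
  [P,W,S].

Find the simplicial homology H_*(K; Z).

We work with the vertex ordering P < Q < R < S < T < U < V < W < X < Y. The simplices of K, each written with vertices in increasing order, are:

  0-simplices (10): P, Q, R, S, T, U, V, W, X, Y
  1-simplices (30): PQ, PS, PT, PV, PW, PX, QU, QV, QW, RS, RT, RU, RW, RX, RY, ST, SV, SW, SY, TU, TX, TY, UV, UW, UY, VW, VX, VY, WX, XY
  2-simplices (20): PQV, PQW, PST, PSW, PTX, PVX, QUV, QUW, RST, RSY, RTU, RUW, RWX, RXY, SVW, SVY, TUY, TXY, UVY, VWX

giving chain groups C_0 ≅ Z^10, C_1 ≅ Z^30, C_2 ≅ Z^20.

The boundary map ∂_1: C_1 → C_0 is given by ∂[p,q] = [q] − [p].
As a 10×30 matrix over Z this has rank 9, with invariant factors (1,1,1,1,1,1,1,1,1).

Boundary ∂_2: C_2 → C_1 acts by ∂[p,q,r] = [q,r] − [p,r] + [p,q]. For instance
  ∂VWX = WX − VX + VW,
  ∂PTX = TX − PX + PT.
The resulting 30×20 matrix has rank 20, and its Smith normal form has invariant factors (1,1,1,1,1,1,1,1,1,1,1,1,1,1,1,1,1,1,1,2).

From H_k ≅ ker(∂_k) / im(∂_{k+1}) we obtain:

  H_0: rank C_0 − rank ∂_1 = 10 − 9 = 1, and the invariant factors of ∂_1 are all 1, so H_0 ≅ Z.
  H_1: rank ker ∂_1 − rank ∂_2 = (30 − 9) − 20 = 1, and ∂_2 has invariant factor 2 > 1, so H_1 ≅ Z ⊕ Z_2.
  H_2: rank ker ∂_2 − rank ∂_3 = (20 − 20) − 0 = 0, and there is no ∂_3, so H_2 ≅ 0.

H_0 = Z,  H_1 = Z ⊕ Z_2,  H_2 = 0.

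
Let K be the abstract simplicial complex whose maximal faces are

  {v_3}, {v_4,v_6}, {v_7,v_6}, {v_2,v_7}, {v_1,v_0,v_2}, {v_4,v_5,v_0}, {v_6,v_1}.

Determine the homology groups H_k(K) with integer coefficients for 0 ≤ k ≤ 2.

H_0 = Z^2,  H_1 = Z^2,  H_2 = 0.

We work with the vertex ordering v_0 < v_1 < v_2 < v_3 < v_4 < v_5 < v_6 < v_7. The simplices of K, each written with vertices in increasing order, are:

  0-simplices (8): [v_0], [v_1], [v_2], [v_3], [v_4], [v_5], [v_6], [v_7]
  1-simplices (10): [v_0,v_1], [v_0,v_2], [v_0,v_4], [v_0,v_5], [v_1,v_2], [v_1,v_6], [v_2,v_7], [v_4,v_5], [v_4,v_6], [v_6,v_7]
  2-simplices (2): [v_0,v_1,v_2], [v_0,v_4,v_5]

so the chain groups are C_0 ≅ Z^8, C_1 ≅ Z^10, C_2 ≅ Z^2.

The boundary map ∂_1: C_1 → C_0 maps an edge to its endpoints' difference, ∂[p,q] = q − p.
The resulting 8×10 matrix has rank 6, and its Smith normal form has invariant factors (1,1,1,1,1,1).

The boundary map ∂_2: C_2 → C_1 acts by ∂[p,q,r] = [q,r] − [p,r] + [p,q]. For instance
  ∂[v_0,v_1,v_2] = [v_1,v_2] − [v_0,v_2] + [v_0,v_1],
  ∂[v_0,v_4,v_5] = [v_4,v_5] − [v_0,v_5] + [v_0,v_4].
As a 10×2 matrix over Z this has rank 2, with invariant factors (1,1).

From H_k ≅ ker(∂_k) / im(∂_{k+1}) we obtain:

  H_0: rank C_0 − rank ∂_1 = 8 − 6 = 2, and the invariant factors of ∂_1 are all 1, so H_0 = Z^2.
  H_1: rank ker ∂_1 − rank ∂_2 = (10 − 6) − 2 = 2, and the invariant factors of ∂_2 are all 1, so H_1 = Z^2.
  H_2: rank ker ∂_2 − rank ∂_3 = (2 − 2) − 0 = 0, and there is no ∂_3, so H_2 = 0.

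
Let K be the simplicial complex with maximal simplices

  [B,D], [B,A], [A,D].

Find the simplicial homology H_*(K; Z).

H_0 = Z,  H_1 = Z.

We work with the vertex ordering A < B < D. The simplices of K, each written with vertices in increasing order, are:

  0-simplices (3): A, B, D
  1-simplices (3): AB, AD, BD

giving chain groups C_0 ≅ Z^3, C_1 ≅ Z^3.

∂_1: C_1 → C_0 sends each edge [p,q] (with p < q) to q − p.
The resulting 3×3 matrix has rank 2, and its Smith normal form has invariant factors (1,1).

Now H_k = ker ∂_k / im ∂_{k+1}, so:

  H_0: rank C_0 − rank ∂_1 = 3 − 2 = 1, and the invariant factors of ∂_1 are all 1, so H_0 ≅ Z.
  H_1: rank ker ∂_1 − rank ∂_2 = (3 − 2) − 0 = 1, and there is no ∂_2, so H_1 ≅ Z.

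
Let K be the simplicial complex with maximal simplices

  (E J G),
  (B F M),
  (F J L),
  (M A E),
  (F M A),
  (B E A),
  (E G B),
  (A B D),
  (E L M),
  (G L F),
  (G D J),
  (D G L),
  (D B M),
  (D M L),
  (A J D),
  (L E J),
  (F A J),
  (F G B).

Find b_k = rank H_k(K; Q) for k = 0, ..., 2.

b_0 = 1, b_1 = 1, b_2 = 0.

Fix the vertex order A < B < D < E < F < G < J < L < M and write every simplex with vertices in increasing order. Then dim K = 2 and the simplices of K are:

  0-simplices (9): A, B, D, E, F, G, J, L, M
  1-simplices (27): AB, AD, AE, AF, AJ, AM, BD, BE, BF, BG, BM, DG, DJ, DL, DM, EG, EJ, EL, EM, FG, FJ, FL, FM, GJ, GL, JL, LM
  2-simplices (18): ABD, ABE, ADJ, AEM, AFJ, AFM, BDM, BEG, BFG, BFM, DGJ, DGL, DLM, EGJ, EJL, ELM, FGL, FJL

giving chain groups C_0 ≅ Z^9, C_1 ≅ Z^27, C_2 ≅ Z^18.

Boundary ∂_1: C_1 → C_0 maps an edge to its endpoints' difference, ∂[p,q] = q − p. For instance
  ∂BF = F − B.
The 9×27 boundary matrix has rank 8 and Smith normal form diag(1,1,1,1,1,1,1,1).

∂_2: C_2 → C_1 sends each 2-simplex [p,q,r] to [q,r] − [p,r] + [p,q]. For instance
  ∂ELM = LM − EM + EL,
  ∂BEG = EG − BG + BE.
This gives a 27×18 integer matrix of rank 18; reducing to Smith normal form yields diagonal entries (1,1,1,1,1,1,1,1,1,1,1,1,1,1,1,1,1,2).

Reading off H_k = ker ∂_k / im ∂_{k+1}:

  H_0: rank C_0 − rank ∂_1 = 9 − 8 = 1, and the invariant factors of ∂_1 are all 1, so H_0 ≅ Z.
  H_1: rank ker ∂_1 − rank ∂_2 = (27 − 8) − 18 = 1, and ∂_2 has invariant factor 2 > 1, so H_1 ≅ Z ⊕ Z/2.
  H_2: rank ker ∂_2 − rank ∂_3 = (18 − 18) − 0 = 0, and there is no ∂_3, so H_2 ≅ 0.

As a check, the Euler characteristic is 9 − 27 + 18 = 0, which agrees with 1 − 1 + 0 = 0.

Hence the Betti numbers are b_0 = 1, b_1 = 1, b_2 = 0.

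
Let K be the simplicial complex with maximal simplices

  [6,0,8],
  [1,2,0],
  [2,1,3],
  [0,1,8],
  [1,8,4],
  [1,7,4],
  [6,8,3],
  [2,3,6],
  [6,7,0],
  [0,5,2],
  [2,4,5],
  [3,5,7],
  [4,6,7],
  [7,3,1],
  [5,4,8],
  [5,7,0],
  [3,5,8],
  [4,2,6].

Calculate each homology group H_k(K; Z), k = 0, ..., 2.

Fix the vertex order 0 < 1 < 2 < 3 < 4 < 5 < 6 < 7 < 8 and write every simplex with vertices in increasing order. Then dim K = 2 and the simplices of K are:

  0-simplices (9): [0], [1], [2], [3], [4], [5], [6], [7], [8]
  1-simplices (27): (27 of them)
  2-simplices (18): [0,1,2], [0,1,8], [0,2,5], [0,5,7], [0,6,7], [0,6,8], [1,2,3], [1,3,7], [1,4,7], [1,4,8], [2,3,6], [2,4,5], [2,4,6], [3,5,7], [3,5,8], [3,6,8], [4,5,8], [4,6,7]

so the chain groups are C_0 ≅ Z^9, C_1 ≅ Z^27, C_2 ≅ Z^18.

The boundary map ∂_1: C_1 → C_0 is given by ∂[p,q] = [q] − [p]. For instance
  ∂[4,5] = [5] − [4].
As a 9×27 matrix over Z this has rank 8, with invariant factors (1,1,1,1,1,1,1,1).

Boundary ∂_2: C_2 → C_1 acts by ∂[p,q,r] = [q,r] − [p,r] + [p,q]. For instance
  ∂[0,1,8] = [1,8] − [0,8] + [0,1],
  ∂[1,2,3] = [2,3] − [1,3] + [1,2].
As a 27×18 matrix over Z this has rank 17, with invariant factors (1,1,1,1,1,1,1,1,1,1,1,1,1,1,1,1,1).

From H_k ≅ ker(∂_k) / im(∂_{k+1}) we obtain:

  H_0: rank C_0 − rank ∂_1 = 9 − 8 = 1, and the invariant factors of ∂_1 are all 1, so H_0 = Z.
  H_1: rank ker ∂_1 − rank ∂_2 = (27 − 8) − 17 = 2, and the invariant factors of ∂_2 are all 1, so H_1 = Z^2.
  H_2: rank ker ∂_2 − rank ∂_3 = (18 − 17) − 0 = 1, and there is no ∂_3, so H_2 = Z.

H_0 = Z,  H_1 = Z^2,  H_2 = Z.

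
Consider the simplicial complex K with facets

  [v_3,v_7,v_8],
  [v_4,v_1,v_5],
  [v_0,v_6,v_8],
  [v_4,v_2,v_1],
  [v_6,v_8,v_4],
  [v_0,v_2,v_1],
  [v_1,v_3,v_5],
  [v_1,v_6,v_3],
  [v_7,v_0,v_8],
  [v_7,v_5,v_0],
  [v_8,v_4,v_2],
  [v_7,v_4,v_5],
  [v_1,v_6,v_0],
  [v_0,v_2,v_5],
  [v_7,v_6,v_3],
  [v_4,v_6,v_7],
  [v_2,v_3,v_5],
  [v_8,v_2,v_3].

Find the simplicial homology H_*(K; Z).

Fix the vertex order v_0 < v_1 < v_2 < v_3 < v_4 < v_5 < v_6 < v_7 < v_8 and write every simplex with vertices in increasing order. Then dim K = 2 and the simplices of K are:

  0-simplices (9): [v_0], [v_1], [v_2], [v_3], [v_4], [v_5], [v_6], [v_7], [v_8]
  1-simplices (27): (27 of them)
  2-simplices (18): (18 of them)

giving chain groups C_0 ≅ Z^9, C_1 ≅ Z^27, C_2 ≅ Z^18.

∂_1: C_1 → C_0 sends each edge [p,q] (with p < q) to q − p. For instance
  ∂[v_2,v_5] = [v_5] − [v_2].
The resulting 9×27 matrix has rank 8, and its Smith normal form has invariant factors (1,1,1,1,1,1,1,1).

∂_2: C_2 → C_1 sends each 2-simplex [p,q,r] to [q,r] − [p,r] + [p,q]. For instance
  ∂[v_3,v_7,v_8] = [v_7,v_8] − [v_3,v_8] + [v_3,v_7],
  ∂[v_1,v_4,v_5] = [v_4,v_5] − [v_1,v_5] + [v_1,v_4].
As a 27×18 matrix over Z this has rank 18, with invariant factors (1,1,1,1,1,1,1,1,1,1,1,1,1,1,1,1,1,2).

Computing H_k = (kernel of ∂_k) / (image of ∂_{k+1}):

  H_0: rank C_0 − rank ∂_1 = 9 − 8 = 1, and the invariant factors of ∂_1 are all 1, so H_0 ≅ Z.
  H_1: rank ker ∂_1 − rank ∂_2 = (27 − 8) − 18 = 1, and ∂_2 has invariant factor 2 > 1, so H_1 ≅ Z ⊕ Z/2Z.
  H_2: rank ker ∂_2 − rank ∂_3 = (18 − 18) − 0 = 0, and there is no ∂_3, so H_2 ≅ 0.

H_0 ≅ Z,  H_1 ≅ Z ⊕ Z/2Z,  H_2 = 0.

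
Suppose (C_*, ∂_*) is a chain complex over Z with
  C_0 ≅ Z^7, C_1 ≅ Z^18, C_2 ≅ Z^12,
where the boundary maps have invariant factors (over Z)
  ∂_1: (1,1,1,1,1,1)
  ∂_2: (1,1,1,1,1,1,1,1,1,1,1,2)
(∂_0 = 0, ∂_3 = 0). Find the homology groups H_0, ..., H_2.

H_0 = Z,  H_1 = Z/2,  H_2 = 0.

H_0: b_0 = 7 − 0 − 6 = 1; torsion from ∂_1 factors > 1: none. So H_0 = Z.
H_1: b_1 = 18 − 6 − 12 = 0; torsion from ∂_2 factors > 1: [2]. So H_1 = Z/2.
H_2: b_2 = 12 − 12 − 0 = 0; torsion from ∂_3 factors > 1: none. So H_2 = 0.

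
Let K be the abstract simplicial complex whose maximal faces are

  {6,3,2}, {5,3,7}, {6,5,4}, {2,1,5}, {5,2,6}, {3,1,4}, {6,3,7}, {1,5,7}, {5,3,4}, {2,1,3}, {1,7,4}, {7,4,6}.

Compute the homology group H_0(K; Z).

H_0 = Z.

Order the vertices as 1 < 2 < 3 < 4 < 5 < 6 < 7. Listing each simplex with vertices in this order, K has dimension 2 with simplices:

  0-simplices (7): [1], [2], [3], [4], [5], [6], [7]
  1-simplices (18): [1,2], [1,3], [1,4], [1,5], [1,7], [2,3], [2,5], [2,6], [3,4], [3,5], [3,6], [3,7], [4,5], [4,6], [4,7], [5,6], [5,7], [6,7]
  2-simplices (12): [1,2,3], [1,2,5], [1,3,4], [1,4,7], [1,5,7], [2,3,6], [2,5,6], [3,4,5], [3,5,7], [3,6,7], [4,5,6], [4,6,7]

Hence C_0 ≅ Z^7, C_1 ≅ Z^18, C_2 ≅ Z^12.

The boundary map ∂_1: C_1 → C_0 maps an edge to its endpoints' difference, ∂[p,q] = q − p. For instance
  ∂[5,6] = [6] − [5].
As a 7×18 matrix over Z this has rank 6, with invariant factors (1,1,1,1,1,1).

The boundary map ∂_2: C_2 → C_1 acts by ∂[p,q,r] = [q,r] − [p,r] + [p,q]. For instance
  ∂[3,5,7] = [5,7] − [3,7] + [3,5],
  ∂[2,3,6] = [3,6] − [2,6] + [2,3].
The 18×12 boundary matrix has rank 12 and Smith normal form diag(1,1,1,1,1,1,1,1,1,1,1,2).

Reading off H_k = ker ∂_k / im ∂_{k+1}:

  H_0: rank C_0 − rank ∂_1 = 7 − 6 = 1, and the invariant factors of ∂_1 are all 1, so H_0 ≅ Z.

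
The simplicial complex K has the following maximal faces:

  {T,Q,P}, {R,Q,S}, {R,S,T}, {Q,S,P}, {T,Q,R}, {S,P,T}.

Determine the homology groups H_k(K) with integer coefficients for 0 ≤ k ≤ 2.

Take the total order P < Q < R < S < T on the vertex set. Then K (dimension 2) consists of the simplices:

  0-simplices (5): P, Q, R, S, T
  1-simplices (9): PQ, PS, PT, QR, QS, QT, RS, RT, ST
  2-simplices (6): PQS, PQT, PST, QRS, QRT, RST

giving chain groups C_0 ≅ Z^5, C_1 ≅ Z^9, C_2 ≅ Z^6.

Boundary ∂_1: C_1 → C_0 sends each edge [p,q] (with p < q) to q − p. For instance
  ∂QT = T − Q.
The 5×9 boundary matrix has rank 4 and Smith normal form diag(1,1,1,1).

∂_2: C_2 → C_1 sends each 2-simplex [p,q,r] to [q,r] − [p,r] + [p,q]. For instance
  ∂PST = ST − PT + PS,
  ∂PQS = QS − PS + PQ.
The resulting 9×6 matrix has rank 5, and its Smith normal form has invariant factors (1,1,1,1,1).

Now H_k = ker ∂_k / im ∂_{k+1}, so:

  H_0: rank C_0 − rank ∂_1 = 5 − 4 = 1, and the invariant factors of ∂_1 are all 1, so H_0 ≅ Z.
  H_1: rank ker ∂_1 − rank ∂_2 = (9 − 4) − 5 = 0, and the invariant factors of ∂_2 are all 1, so H_1 ≅ 0.
  H_2: rank ker ∂_2 − rank ∂_3 = (6 − 5) − 0 = 1, and there is no ∂_3, so H_2 ≅ Z.

(K is a triangulation of the 2-sphere S^2.)

H_0 = Z,  H_1 = 0,  H_2 = Z.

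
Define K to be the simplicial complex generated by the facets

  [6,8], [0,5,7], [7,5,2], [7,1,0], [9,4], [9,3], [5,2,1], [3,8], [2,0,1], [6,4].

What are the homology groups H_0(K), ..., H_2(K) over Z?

H_0 = Z^2,  H_1 = Z^2,  H_2 = 0.

Take the total order 0 < 1 < 2 < 3 < 4 < 5 < 6 < 7 < 8 < 9 on the vertex set. Then K (dimension 2) consists of the simplices:

  0-simplices (10): [0], [1], [2], [3], [4], [5], [6], [7], [8], [9]
  1-simplices (15): [0,1], [0,2], [0,5], [0,7], [1,2], [1,5], [1,7], [2,5], [2,7], [3,8], [3,9], [4,6], [4,9], [5,7], [6,8]
  2-simplices (5): [0,1,2], [0,1,7], [0,5,7], [1,2,5], [2,5,7]

giving chain groups C_0 ≅ Z^10, C_1 ≅ Z^15, C_2 ≅ Z^5.

Boundary ∂_1: C_1 → C_0 maps an edge to its endpoints' difference, ∂[p,q] = q − p.
The resulting 10×15 matrix has rank 8, and its Smith normal form has invariant factors (1,1,1,1,1,1,1,1).

Boundary ∂_2: C_2 → C_1 acts by ∂[p,q,r] = [q,r] − [p,r] + [p,q]. For instance
  ∂[1,2,5] = [2,5] − [1,5] + [1,2],
  ∂[0,5,7] = [5,7] − [0,7] + [0,5].
As a 15×5 matrix over Z this has rank 5, with invariant factors (1,1,1,1,1).

Now H_k = ker ∂_k / im ∂_{k+1}, so:

  H_0: rank C_0 − rank ∂_1 = 10 − 8 = 2, and the invariant factors of ∂_1 are all 1, so H_0 ≅ Z^2.
  H_1: rank ker ∂_1 − rank ∂_2 = (15 − 8) − 5 = 2, and the invariant factors of ∂_2 are all 1, so H_1 ≅ Z^2.
  H_2: rank ker ∂_2 − rank ∂_3 = (5 − 5) − 0 = 0, and there is no ∂_3, so H_2 ≅ 0.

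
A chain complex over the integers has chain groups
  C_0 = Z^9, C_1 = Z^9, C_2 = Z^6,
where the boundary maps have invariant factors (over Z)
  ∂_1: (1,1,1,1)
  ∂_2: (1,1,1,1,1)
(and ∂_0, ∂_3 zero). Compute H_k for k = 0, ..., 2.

H_0: b_0 = 9 − 0 − 4 = 5; torsion from ∂_1 factors > 1: none. So H_0 = Z^5.
H_1: b_1 = 9 − 4 − 5 = 0; torsion from ∂_2 factors > 1: none. So H_1 = 0.
H_2: b_2 = 6 − 5 − 0 = 1; torsion from ∂_3 factors > 1: none. So H_2 = Z.

H_0 = Z^5,  H_1 = 0,  H_2 = Z.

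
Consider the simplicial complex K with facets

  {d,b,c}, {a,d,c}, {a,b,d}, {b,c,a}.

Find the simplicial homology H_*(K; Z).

Fix the vertex order a < b < c < d and write every simplex with vertices in increasing order. Then dim K = 2 and the simplices of K are:

  0-simplices (4): a, b, c, d
  1-simplices (6): ab, ac, ad, bc, bd, cd
  2-simplices (4): abc, abd, acd, bcd

Hence C_0 ≅ Z^4, C_1 ≅ Z^6, C_2 ≅ Z^4.

∂_1: C_1 → C_0 sends each edge [p,q] (with p < q) to q − p.
The 4×6 boundary matrix has rank 3 and Smith normal form diag(1,1,1).

Boundary ∂_2: C_2 → C_1 sends each 2-simplex [p,q,r] to [q,r] − [p,r] + [p,q]. For instance
  ∂abc = bc − ac + ab,
  ∂abd = bd − ad + ab.
As a 6×4 matrix over Z this has rank 3, with invariant factors (1,1,1).

Reading off H_k = ker ∂_k / im ∂_{k+1}:

  H_0: rank C_0 − rank ∂_1 = 4 − 3 = 1, and the invariant factors of ∂_1 are all 1, so H_0 = Z.
  H_1: rank ker ∂_1 − rank ∂_2 = (6 − 3) − 3 = 0, and the invariant factors of ∂_2 are all 1, so H_1 = 0.
  H_2: rank ker ∂_2 − rank ∂_3 = (4 − 3) − 0 = 1, and there is no ∂_3, so H_2 = Z.

(K is a triangulation of the 2-sphere S^2.)

H_0 = Z,  H_1 = 0,  H_2 = Z.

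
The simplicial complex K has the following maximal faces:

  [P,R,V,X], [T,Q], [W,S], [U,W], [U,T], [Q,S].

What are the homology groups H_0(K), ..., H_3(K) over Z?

H_0 = Z^2,  H_1 = Z,  H_2 = 0,  H_3 = 0.

Fix the vertex order P < Q < R < S < T < U < V < W < X and write every simplex with vertices in increasing order. Then dim K = 3 and the simplices of K are:

  0-simplices (9): P, Q, R, S, T, U, V, W, X
  1-simplices (11): PR, PV, PX, QS, QT, RV, RX, SW, TU, UW, VX
  2-simplices (4): PRV, PRX, PVX, RVX
  3-simplices (1): PRVX

Hence C_0 ≅ Z^9, C_1 ≅ Z^11, C_2 ≅ Z^4, C_3 ≅ Z^1.

∂_1: C_1 → C_0 maps an edge to its endpoints' difference, ∂[p,q] = q − p. For instance
  ∂RX = X − R.
This gives a 9×11 integer matrix of rank 7; reducing to Smith normal form yields diagonal entries (1,1,1,1,1,1,1).

Boundary ∂_2: C_2 → C_1 maps a triangle to the signed sum of its edges. For instance
  ∂PRX = RX − PX + PR,
  ∂PRV = RV − PV + PR.
As a 11×4 matrix over Z this has rank 3, with invariant factors (1,1,1).

∂_3: C_3 → C_2 sends each 3-simplex σ to the alternating sum Σ_i (−1)^i (σ with its i-th vertex removed). For instance
  ∂PRVX = RVX − PVX + PRX − PRV.
As a 4×1 matrix over Z this has rank 1, with invariant factors (1).

Now H_k = ker ∂_k / im ∂_{k+1}, so:

  H_0: rank C_0 − rank ∂_1 = 9 − 7 = 2, and the invariant factors of ∂_1 are all 1, so H_0 = Z^2.
  H_1: rank ker ∂_1 − rank ∂_2 = (11 − 7) − 3 = 1, and the invariant factors of ∂_2 are all 1, so H_1 = Z.
  H_2: rank ker ∂_2 − rank ∂_3 = (4 − 3) − 1 = 0, and the invariant factors of ∂_3 are all 1, so H_2 = 0.
  H_3: rank ker ∂_3 − rank ∂_4 = (1 − 1) − 0 = 0, and there is no ∂_4, so H_3 = 0.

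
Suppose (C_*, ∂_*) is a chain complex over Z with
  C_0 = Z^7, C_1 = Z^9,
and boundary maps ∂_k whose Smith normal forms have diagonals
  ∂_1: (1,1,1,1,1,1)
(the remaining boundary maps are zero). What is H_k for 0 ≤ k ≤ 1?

H_0: b_0 = 7 − 0 − 6 = 1; torsion from ∂_1 factors > 1: none. So H_0 ≅ Z.
H_1: b_1 = 9 − 6 − 0 = 3; torsion from ∂_2 factors > 1: none. So H_1 ≅ Z^3.

H_0 ≅ Z,  H_1 ≅ Z^3.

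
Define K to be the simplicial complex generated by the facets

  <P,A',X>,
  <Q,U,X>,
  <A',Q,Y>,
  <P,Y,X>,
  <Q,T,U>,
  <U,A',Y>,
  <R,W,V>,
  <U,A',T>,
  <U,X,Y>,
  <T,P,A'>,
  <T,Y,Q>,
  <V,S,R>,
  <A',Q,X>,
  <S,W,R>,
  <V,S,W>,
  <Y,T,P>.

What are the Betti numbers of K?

Order the vertices as P < Q < R < S < T < U < V < W < X < Y < A'. Listing each simplex with vertices in this order, K has dimension 2 with simplices:

  0-simplices (11): [P], [Q], [R], [S], [T], [U], [V], [W], [X], [Y], [A']
  1-simplices (24): (24 of them)
  2-simplices (16): [P,T,Y], [P,T,A'], [P,X,Y], [P,X,A'], [Q,T,U], [Q,T,Y], [Q,U,X], [Q,X,A'], [Q,Y,A'], [R,S,V], [R,S,W], [R,V,W], [S,V,W], [T,U,A'], [U,X,Y], [U,Y,A']

so the chain groups are C_0 ≅ Z^11, C_1 ≅ Z^24, C_2 ≅ Z^16.

Boundary ∂_1: C_1 → C_0 maps an edge to its endpoints' difference, ∂[p,q] = q − p.
This gives a 11×24 integer matrix of rank 9; reducing to Smith normal form yields diagonal entries (1,1,1,1,1,1,1,1,1).

Boundary ∂_2: C_2 → C_1 maps a triangle to the signed sum of its edges. For instance
  ∂[U,X,Y] = [X,Y] − [U,Y] + [U,X],
  ∂[P,X,Y] = [X,Y] − [P,Y] + [P,X].
This gives a 24×16 integer matrix of rank 15; reducing to Smith normal form yields diagonal entries (1,1,1,1,1,1,1,1,1,1,1,1,1,1,2).

Reading off H_k = ker ∂_k / im ∂_{k+1}:

  H_0: rank C_0 − rank ∂_1 = 11 − 9 = 2, and the invariant factors of ∂_1 are all 1, so H_0 = Z^2.
  H_1: rank ker ∂_1 − rank ∂_2 = (24 − 9) − 15 = 0, and ∂_2 has invariant factor 2 > 1, so H_1 = Z/2.
  H_2: rank ker ∂_2 − rank ∂_3 = (16 − 15) − 0 = 1, and there is no ∂_3, so H_2 = Z.

As a check, the Euler characteristic is 11 − 24 + 16 = 3, which agrees with 2 − 0 + 1 = 3.

Hence the Betti numbers are b_0 = 2, b_1 = 0, b_2 = 1.

b_0 = 2, b_1 = 0, b_2 = 1.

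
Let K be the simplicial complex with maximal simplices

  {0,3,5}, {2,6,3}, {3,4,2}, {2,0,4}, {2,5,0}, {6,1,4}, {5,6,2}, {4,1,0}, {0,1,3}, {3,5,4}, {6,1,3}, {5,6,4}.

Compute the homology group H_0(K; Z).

K has 7 vertices, 18 edges, 12 triangles.
rank ∂_0 = 0, rank ∂_1 = 6 ⇒ b_0 = 7 − 0 − 6 = 1; all invariant factors of ∂_1 are 1 so no torsion. So H_0 = Z.

H_0 = Z.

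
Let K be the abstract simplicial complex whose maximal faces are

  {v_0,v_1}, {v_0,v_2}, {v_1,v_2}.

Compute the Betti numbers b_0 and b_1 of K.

We work with the vertex ordering v_0 < v_1 < v_2. The simplices of K, each written with vertices in increasing order, are:

  0-simplices (3): [v_0], [v_1], [v_2]
  1-simplices (3): [v_0,v_1], [v_0,v_2], [v_1,v_2]

so the chain groups are C_0 ≅ Z^3, C_1 ≅ Z^3.

The boundary map ∂_1: C_1 → C_0 maps an edge to its endpoints' difference, ∂[p,q] = q − p.
As a 3×3 matrix over Z this has rank 2, with invariant factors (1,1).

Computing H_k = (kernel of ∂_k) / (image of ∂_{k+1}):

  H_0: rank C_0 − rank ∂_1 = 3 − 2 = 1, and the invariant factors of ∂_1 are all 1, so H_0 ≅ Z.
  H_1: rank ker ∂_1 − rank ∂_2 = (3 − 2) − 0 = 1, and there is no ∂_2, so H_1 ≅ Z.

Hence the Betti numbers are b_0 = 1, b_1 = 1.

b_0 = 1, b_1 = 1.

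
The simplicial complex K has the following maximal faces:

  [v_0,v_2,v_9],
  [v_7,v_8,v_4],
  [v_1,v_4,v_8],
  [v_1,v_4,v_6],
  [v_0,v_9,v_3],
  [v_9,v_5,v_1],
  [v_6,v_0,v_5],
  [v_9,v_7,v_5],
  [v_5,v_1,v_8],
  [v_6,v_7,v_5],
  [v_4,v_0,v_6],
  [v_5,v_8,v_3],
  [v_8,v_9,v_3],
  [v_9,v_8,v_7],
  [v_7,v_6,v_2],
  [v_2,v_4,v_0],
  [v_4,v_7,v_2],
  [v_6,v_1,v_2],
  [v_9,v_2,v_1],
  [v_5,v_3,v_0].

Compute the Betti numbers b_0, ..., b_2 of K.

We work with the vertex ordering v_0 < v_1 < v_2 < v_3 < v_4 < v_5 < v_6 < v_7 < v_8 < v_9. The simplices of K, each written with vertices in increasing order, are:

  0-simplices (10): [v_0], [v_1], [v_2], [v_3], [v_4], [v_5], [v_6], [v_7], [v_8], [v_9]
  1-simplices (30): (30 of them)
  2-simplices (20): (20 of them)

Hence C_0 ≅ Z^10, C_1 ≅ Z^30, C_2 ≅ Z^20.

∂_1: C_1 → C_0 is given by ∂[p,q] = [q] − [p].
The 10×30 boundary matrix has rank 9 and Smith normal form diag(1,1,1,1,1,1,1,1,1).

∂_2: C_2 → C_1 maps a triangle to the signed sum of its edges. For instance
  ∂[v_1,v_5,v_8] = [v_5,v_8] − [v_1,v_8] + [v_1,v_5],
  ∂[v_0,v_3,v_9] = [v_3,v_9] − [v_0,v_9] + [v_0,v_3].
The resulting 30×20 matrix has rank 20, and its Smith normal form has invariant factors (1,1,1,1,1,1,1,1,1,1,1,1,1,1,1,1,1,1,1,2).

Now H_k = ker ∂_k / im ∂_{k+1}, so:

  H_0: rank C_0 − rank ∂_1 = 10 − 9 = 1, and the invariant factors of ∂_1 are all 1, so H_0 ≅ Z.
  H_1: rank ker ∂_1 − rank ∂_2 = (30 − 9) − 20 = 1, and ∂_2 has invariant factor 2 > 1, so H_1 ≅ Z ⊕ Z/2.
  H_2: rank ker ∂_2 − rank ∂_3 = (20 − 20) − 0 = 0, and there is no ∂_3, so H_2 ≅ 0.

Hence the Betti numbers are b_0 = 1, b_1 = 1, b_2 = 0.

b_0 = 1, b_1 = 1, b_2 = 0.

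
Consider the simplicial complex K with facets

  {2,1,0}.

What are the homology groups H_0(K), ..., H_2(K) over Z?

Take the total order 0 < 1 < 2 on the vertex set. Then K (dimension 2) consists of the simplices:

  0-simplices (3): [0], [1], [2]
  1-simplices (3): [0,1], [0,2], [1,2]
  2-simplices (1): [0,1,2]

Hence C_0 ≅ Z^3, C_1 ≅ Z^3, C_2 ≅ Z^1.

Boundary ∂_1: C_1 → C_0 is given by ∂[p,q] = [q] − [p].
The 3×3 boundary matrix has rank 2 and Smith normal form diag(1,1).

∂_2: C_2 → C_1 sends each 2-simplex [p,q,r] to [q,r] − [p,r] + [p,q]. For instance
  ∂[0,1,2] = [1,2] − [0,2] + [0,1].
The resulting 3×1 matrix has rank 1, and its Smith normal form has invariant factors (1).

From H_k ≅ ker(∂_k) / im(∂_{k+1}) we obtain:

  H_0: rank C_0 − rank ∂_1 = 3 − 2 = 1, and the invariant factors of ∂_1 are all 1, so H_0 ≅ Z.
  H_1: rank ker ∂_1 − rank ∂_2 = (3 − 2) − 1 = 0, and the invariant factors of ∂_2 are all 1, so H_1 ≅ 0.
  H_2: rank ker ∂_2 − rank ∂_3 = (1 − 1) − 0 = 0, and there is no ∂_3, so H_2 ≅ 0.

H_0 ≅ Z,  H_1 = 0,  H_2 = 0.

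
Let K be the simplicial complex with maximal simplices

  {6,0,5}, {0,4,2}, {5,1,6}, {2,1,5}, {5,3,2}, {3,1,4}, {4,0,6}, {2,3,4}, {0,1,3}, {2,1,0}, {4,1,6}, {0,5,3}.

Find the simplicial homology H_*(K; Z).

We work with the vertex ordering 0 < 1 < 2 < 3 < 4 < 5 < 6. The simplices of K, each written with vertices in increasing order, are:

  0-simplices (7): [0], [1], [2], [3], [4], [5], [6]
  1-simplices (18): [0,1], [0,2], [0,3], [0,4], [0,5], [0,6], [1,2], [1,3], [1,4], [1,5], [1,6], [2,3], [2,4], [2,5], [3,4], [3,5], [4,6], [5,6]
  2-simplices (12): [0,1,2], [0,1,3], [0,2,4], [0,3,5], [0,4,6], [0,5,6], [1,2,5], [1,3,4], [1,4,6], [1,5,6], [2,3,4], [2,3,5]

so the chain groups are C_0 ≅ Z^7, C_1 ≅ Z^18, C_2 ≅ Z^12.

∂_1: C_1 → C_0 sends each edge [p,q] (with p < q) to q − p. For instance
  ∂[1,4] = [4] − [1].
As a 7×18 matrix over Z this has rank 6, with invariant factors (1,1,1,1,1,1).

∂_2: C_2 → C_1 maps a triangle to the signed sum of its edges. For instance
  ∂[0,3,5] = [3,5] − [0,5] + [0,3],
  ∂[1,2,5] = [2,5] − [1,5] + [1,2].
As a 18×12 matrix over Z this has rank 12, with invariant factors (1,1,1,1,1,1,1,1,1,1,1,2).

Reading off H_k = ker ∂_k / im ∂_{k+1}:

  H_0: rank C_0 − rank ∂_1 = 7 − 6 = 1, and the invariant factors of ∂_1 are all 1, so H_0 ≅ Z.
  H_1: rank ker ∂_1 − rank ∂_2 = (18 − 6) − 12 = 0, and ∂_2 has invariant factor 2 > 1, so H_1 ≅ Z/2.
  H_2: rank ker ∂_2 − rank ∂_3 = (12 − 12) − 0 = 0, and there is no ∂_3, so H_2 ≅ 0.

As a check, the Euler characteristic is 7 − 18 + 12 = 1, which agrees with 1 − 0 + 0 = 1.
(K is a triangulation of the real projective plane RP^2.)

H_0 ≅ Z,  H_1 ≅ Z/2,  H_2 = 0.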